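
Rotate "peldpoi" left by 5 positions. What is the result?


Input: "peldpoi", rotate left by 5
First 5 characters: "peldp"
Remaining characters: "oi"
Concatenate remaining + first: "oi" + "peldp" = "oipeldp"

oipeldp


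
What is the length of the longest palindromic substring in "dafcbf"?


Input: "dafcbf"
Checking substrings for palindromes:
  No multi-char palindromic substrings found
Longest palindromic substring: "d" with length 1

1


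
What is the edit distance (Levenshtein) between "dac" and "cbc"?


Computing edit distance: "dac" -> "cbc"
DP table:
           c    b    c
      0    1    2    3
  d   1    1    2    3
  a   2    2    2    3
  c   3    2    3    2
Edit distance = dp[3][3] = 2

2


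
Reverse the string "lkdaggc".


Input: lkdaggc
Reading characters right to left:
  Position 6: 'c'
  Position 5: 'g'
  Position 4: 'g'
  Position 3: 'a'
  Position 2: 'd'
  Position 1: 'k'
  Position 0: 'l'
Reversed: cggadkl

cggadkl


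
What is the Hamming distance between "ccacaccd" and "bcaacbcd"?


Comparing "ccacaccd" and "bcaacbcd" position by position:
  Position 0: 'c' vs 'b' => differ
  Position 1: 'c' vs 'c' => same
  Position 2: 'a' vs 'a' => same
  Position 3: 'c' vs 'a' => differ
  Position 4: 'a' vs 'c' => differ
  Position 5: 'c' vs 'b' => differ
  Position 6: 'c' vs 'c' => same
  Position 7: 'd' vs 'd' => same
Total differences (Hamming distance): 4

4


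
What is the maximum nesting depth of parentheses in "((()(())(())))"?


Input: "((()(())(())))"
Tracking depth:
  Position 0 '(': depth becomes 1
  Position 1 '(': depth becomes 2
  Position 2 '(': depth becomes 3
  Position 3 ')': depth becomes 2
  Position 4 '(': depth becomes 3
  Position 5 '(': depth becomes 4
  Position 6 ')': depth becomes 3
  Position 7 ')': depth becomes 2
  Position 8 '(': depth becomes 3
  Position 9 '(': depth becomes 4
  Position 10 ')': depth becomes 3
  Position 11 ')': depth becomes 2
  Position 12 ')': depth becomes 1
  Position 13 ')': depth becomes 0
Maximum depth reached: 4

4


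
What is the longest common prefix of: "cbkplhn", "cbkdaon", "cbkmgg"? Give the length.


Words: cbkplhn, cbkdaon, cbkmgg
  Position 0: all 'c' => match
  Position 1: all 'b' => match
  Position 2: all 'k' => match
  Position 3: ('p', 'd', 'm') => mismatch, stop
LCP = "cbk" (length 3)

3


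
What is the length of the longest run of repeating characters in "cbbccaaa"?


Input: "cbbccaaa"
Scanning for longest run:
  Position 1 ('b'): new char, reset run to 1
  Position 2 ('b'): continues run of 'b', length=2
  Position 3 ('c'): new char, reset run to 1
  Position 4 ('c'): continues run of 'c', length=2
  Position 5 ('a'): new char, reset run to 1
  Position 6 ('a'): continues run of 'a', length=2
  Position 7 ('a'): continues run of 'a', length=3
Longest run: 'a' with length 3

3


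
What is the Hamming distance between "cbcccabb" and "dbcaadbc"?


Comparing "cbcccabb" and "dbcaadbc" position by position:
  Position 0: 'c' vs 'd' => differ
  Position 1: 'b' vs 'b' => same
  Position 2: 'c' vs 'c' => same
  Position 3: 'c' vs 'a' => differ
  Position 4: 'c' vs 'a' => differ
  Position 5: 'a' vs 'd' => differ
  Position 6: 'b' vs 'b' => same
  Position 7: 'b' vs 'c' => differ
Total differences (Hamming distance): 5

5


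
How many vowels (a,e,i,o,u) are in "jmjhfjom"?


Input: jmjhfjom
Checking each character:
  'j' at position 0: consonant
  'm' at position 1: consonant
  'j' at position 2: consonant
  'h' at position 3: consonant
  'f' at position 4: consonant
  'j' at position 5: consonant
  'o' at position 6: vowel (running total: 1)
  'm' at position 7: consonant
Total vowels: 1

1


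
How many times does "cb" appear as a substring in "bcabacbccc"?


Searching for "cb" in "bcabacbccc"
Scanning each position:
  Position 0: "bc" => no
  Position 1: "ca" => no
  Position 2: "ab" => no
  Position 3: "ba" => no
  Position 4: "ac" => no
  Position 5: "cb" => MATCH
  Position 6: "bc" => no
  Position 7: "cc" => no
  Position 8: "cc" => no
Total occurrences: 1

1


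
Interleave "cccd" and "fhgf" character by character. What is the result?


Interleaving "cccd" and "fhgf":
  Position 0: 'c' from first, 'f' from second => "cf"
  Position 1: 'c' from first, 'h' from second => "ch"
  Position 2: 'c' from first, 'g' from second => "cg"
  Position 3: 'd' from first, 'f' from second => "df"
Result: cfchcgdf

cfchcgdf


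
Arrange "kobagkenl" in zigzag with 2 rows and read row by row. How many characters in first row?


Zigzag "kobagkenl" into 2 rows:
Placing characters:
  'k' => row 0
  'o' => row 1
  'b' => row 0
  'a' => row 1
  'g' => row 0
  'k' => row 1
  'e' => row 0
  'n' => row 1
  'l' => row 0
Rows:
  Row 0: "kbgel"
  Row 1: "oakn"
First row length: 5

5


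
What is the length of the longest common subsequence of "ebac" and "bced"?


LCS of "ebac" and "bced"
DP table:
           b    c    e    d
      0    0    0    0    0
  e   0    0    0    1    1
  b   0    1    1    1    1
  a   0    1    1    1    1
  c   0    1    2    2    2
LCS length = dp[4][4] = 2

2


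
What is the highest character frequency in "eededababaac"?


Input: eededababaac
Character counts:
  'a': 4
  'b': 2
  'c': 1
  'd': 2
  'e': 3
Maximum frequency: 4

4


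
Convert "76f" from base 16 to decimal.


Input: "76f" in base 16
Positional expansion:
  Digit '7' (value 7) x 16^2 = 1792
  Digit '6' (value 6) x 16^1 = 96
  Digit 'f' (value 15) x 16^0 = 15
Sum = 1903

1903


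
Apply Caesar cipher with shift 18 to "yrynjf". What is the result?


Caesar cipher: shift "yrynjf" by 18
  'y' (pos 24) + 18 = pos 16 = 'q'
  'r' (pos 17) + 18 = pos 9 = 'j'
  'y' (pos 24) + 18 = pos 16 = 'q'
  'n' (pos 13) + 18 = pos 5 = 'f'
  'j' (pos 9) + 18 = pos 1 = 'b'
  'f' (pos 5) + 18 = pos 23 = 'x'
Result: qjqfbx

qjqfbx


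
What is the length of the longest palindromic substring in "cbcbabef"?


Input: "cbcbabef"
Checking substrings for palindromes:
  [0:3] "cbc" (len 3) => palindrome
  [1:4] "bcb" (len 3) => palindrome
  [3:6] "bab" (len 3) => palindrome
Longest palindromic substring: "cbc" with length 3

3


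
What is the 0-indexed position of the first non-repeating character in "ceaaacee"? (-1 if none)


Input: ceaaacee
Character frequencies:
  'a': 3
  'c': 2
  'e': 3
Scanning left to right for freq == 1:
  Position 0 ('c'): freq=2, skip
  Position 1 ('e'): freq=3, skip
  Position 2 ('a'): freq=3, skip
  Position 3 ('a'): freq=3, skip
  Position 4 ('a'): freq=3, skip
  Position 5 ('c'): freq=2, skip
  Position 6 ('e'): freq=3, skip
  Position 7 ('e'): freq=3, skip
  No unique character found => answer = -1

-1


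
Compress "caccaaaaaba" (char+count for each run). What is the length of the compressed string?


Input: caccaaaaaba
Runs:
  'c' x 1 => "c1"
  'a' x 1 => "a1"
  'c' x 2 => "c2"
  'a' x 5 => "a5"
  'b' x 1 => "b1"
  'a' x 1 => "a1"
Compressed: "c1a1c2a5b1a1"
Compressed length: 12

12


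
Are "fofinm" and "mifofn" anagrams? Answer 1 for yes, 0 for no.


Strings: "fofinm", "mifofn"
Sorted first:  ffimno
Sorted second: ffimno
Sorted forms match => anagrams

1


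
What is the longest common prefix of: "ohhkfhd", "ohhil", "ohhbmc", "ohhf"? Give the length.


Words: ohhkfhd, ohhil, ohhbmc, ohhf
  Position 0: all 'o' => match
  Position 1: all 'h' => match
  Position 2: all 'h' => match
  Position 3: ('k', 'i', 'b', 'f') => mismatch, stop
LCP = "ohh" (length 3)

3


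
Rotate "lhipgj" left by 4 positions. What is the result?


Input: "lhipgj", rotate left by 4
First 4 characters: "lhip"
Remaining characters: "gj"
Concatenate remaining + first: "gj" + "lhip" = "gjlhip"

gjlhip


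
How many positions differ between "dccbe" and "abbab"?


Comparing "dccbe" and "abbab" position by position:
  Position 0: 'd' vs 'a' => DIFFER
  Position 1: 'c' vs 'b' => DIFFER
  Position 2: 'c' vs 'b' => DIFFER
  Position 3: 'b' vs 'a' => DIFFER
  Position 4: 'e' vs 'b' => DIFFER
Positions that differ: 5

5


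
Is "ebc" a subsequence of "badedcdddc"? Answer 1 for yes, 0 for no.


Check if "ebc" is a subsequence of "badedcdddc"
Greedy scan:
  Position 0 ('b'): no match needed
  Position 1 ('a'): no match needed
  Position 2 ('d'): no match needed
  Position 3 ('e'): matches sub[0] = 'e'
  Position 4 ('d'): no match needed
  Position 5 ('c'): no match needed
  Position 6 ('d'): no match needed
  Position 7 ('d'): no match needed
  Position 8 ('d'): no match needed
  Position 9 ('c'): no match needed
Only matched 1/3 characters => not a subsequence

0


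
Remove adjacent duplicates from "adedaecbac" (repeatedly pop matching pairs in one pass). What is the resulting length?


Input: adedaecbac
Stack-based adjacent duplicate removal:
  Read 'a': push. Stack: a
  Read 'd': push. Stack: ad
  Read 'e': push. Stack: ade
  Read 'd': push. Stack: aded
  Read 'a': push. Stack: adeda
  Read 'e': push. Stack: adedae
  Read 'c': push. Stack: adedaec
  Read 'b': push. Stack: adedaecb
  Read 'a': push. Stack: adedaecba
  Read 'c': push. Stack: adedaecbac
Final stack: "adedaecbac" (length 10)

10


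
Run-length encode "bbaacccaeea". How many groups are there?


Input: bbaacccaeea
Scanning for consecutive runs:
  Group 1: 'b' x 2 (positions 0-1)
  Group 2: 'a' x 2 (positions 2-3)
  Group 3: 'c' x 3 (positions 4-6)
  Group 4: 'a' x 1 (positions 7-7)
  Group 5: 'e' x 2 (positions 8-9)
  Group 6: 'a' x 1 (positions 10-10)
Total groups: 6

6


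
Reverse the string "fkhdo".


Input: fkhdo
Reading characters right to left:
  Position 4: 'o'
  Position 3: 'd'
  Position 2: 'h'
  Position 1: 'k'
  Position 0: 'f'
Reversed: odhkf

odhkf


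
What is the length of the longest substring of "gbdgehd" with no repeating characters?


Input: "gbdgehd"
Sliding window (track last position of each char):
  Position 0 ('g'): window [0,0] length 1 -- new best
  Position 1 ('b'): window [0,1] length 2 -- new best
  Position 2 ('d'): window [0,2] length 3 -- new best
  Position 3 ('g'): repeat (last at 0), move window start to 1
  Position 3 ('g'): window [1,3] length 3
  Position 4 ('e'): window [1,4] length 4 -- new best
  Position 5 ('h'): window [1,5] length 5 -- new best
  Position 6 ('d'): repeat (last at 2), move window start to 3
  Position 6 ('d'): window [3,6] length 4
Longest substring with no repeats: "bdgeh" with length 5

5


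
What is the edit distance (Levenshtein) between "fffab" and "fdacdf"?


Computing edit distance: "fffab" -> "fdacdf"
DP table:
           f    d    a    c    d    f
      0    1    2    3    4    5    6
  f   1    0    1    2    3    4    5
  f   2    1    1    2    3    4    4
  f   3    2    2    2    3    4    4
  a   4    3    3    2    3    4    5
  b   5    4    4    3    3    4    5
Edit distance = dp[5][6] = 5

5


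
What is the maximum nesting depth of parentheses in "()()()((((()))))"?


Input: "()()()((((()))))"
Tracking depth:
  Position 0 '(': depth becomes 1
  Position 1 ')': depth becomes 0
  Position 2 '(': depth becomes 1
  Position 3 ')': depth becomes 0
  Position 4 '(': depth becomes 1
  Position 5 ')': depth becomes 0
  Position 6 '(': depth becomes 1
  Position 7 '(': depth becomes 2
  Position 8 '(': depth becomes 3
  Position 9 '(': depth becomes 4
  Position 10 '(': depth becomes 5
  Position 11 ')': depth becomes 4
  Position 12 ')': depth becomes 3
  Position 13 ')': depth becomes 2
  Position 14 ')': depth becomes 1
  Position 15 ')': depth becomes 0
Maximum depth reached: 5

5


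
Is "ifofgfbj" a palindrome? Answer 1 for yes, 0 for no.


Input: ifofgfbj
Reversed: jbfgfofi
  Compare pos 0 ('i') with pos 7 ('j'): MISMATCH
  Compare pos 1 ('f') with pos 6 ('b'): MISMATCH
  Compare pos 2 ('o') with pos 5 ('f'): MISMATCH
  Compare pos 3 ('f') with pos 4 ('g'): MISMATCH
Result: not a palindrome

0


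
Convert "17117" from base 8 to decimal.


Input: "17117" in base 8
Positional expansion:
  Digit '1' (value 1) x 8^4 = 4096
  Digit '7' (value 7) x 8^3 = 3584
  Digit '1' (value 1) x 8^2 = 64
  Digit '1' (value 1) x 8^1 = 8
  Digit '7' (value 7) x 8^0 = 7
Sum = 7759

7759


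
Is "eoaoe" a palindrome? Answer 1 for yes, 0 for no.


Input: eoaoe
Reversed: eoaoe
  Compare pos 0 ('e') with pos 4 ('e'): match
  Compare pos 1 ('o') with pos 3 ('o'): match
Result: palindrome

1


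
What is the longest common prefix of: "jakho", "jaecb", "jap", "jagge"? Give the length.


Words: jakho, jaecb, jap, jagge
  Position 0: all 'j' => match
  Position 1: all 'a' => match
  Position 2: ('k', 'e', 'p', 'g') => mismatch, stop
LCP = "ja" (length 2)

2


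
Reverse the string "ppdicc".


Input: ppdicc
Reading characters right to left:
  Position 5: 'c'
  Position 4: 'c'
  Position 3: 'i'
  Position 2: 'd'
  Position 1: 'p'
  Position 0: 'p'
Reversed: ccidpp

ccidpp


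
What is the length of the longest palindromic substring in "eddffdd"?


Input: "eddffdd"
Checking substrings for palindromes:
  [1:7] "ddffdd" (len 6) => palindrome
  [2:6] "dffd" (len 4) => palindrome
  [1:3] "dd" (len 2) => palindrome
  [3:5] "ff" (len 2) => palindrome
  [5:7] "dd" (len 2) => palindrome
Longest palindromic substring: "ddffdd" with length 6

6


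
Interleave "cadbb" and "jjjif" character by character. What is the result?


Interleaving "cadbb" and "jjjif":
  Position 0: 'c' from first, 'j' from second => "cj"
  Position 1: 'a' from first, 'j' from second => "aj"
  Position 2: 'd' from first, 'j' from second => "dj"
  Position 3: 'b' from first, 'i' from second => "bi"
  Position 4: 'b' from first, 'f' from second => "bf"
Result: cjajdjbibf

cjajdjbibf


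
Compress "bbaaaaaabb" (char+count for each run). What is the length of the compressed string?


Input: bbaaaaaabb
Runs:
  'b' x 2 => "b2"
  'a' x 6 => "a6"
  'b' x 2 => "b2"
Compressed: "b2a6b2"
Compressed length: 6

6


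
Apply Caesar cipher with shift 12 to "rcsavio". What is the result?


Caesar cipher: shift "rcsavio" by 12
  'r' (pos 17) + 12 = pos 3 = 'd'
  'c' (pos 2) + 12 = pos 14 = 'o'
  's' (pos 18) + 12 = pos 4 = 'e'
  'a' (pos 0) + 12 = pos 12 = 'm'
  'v' (pos 21) + 12 = pos 7 = 'h'
  'i' (pos 8) + 12 = pos 20 = 'u'
  'o' (pos 14) + 12 = pos 0 = 'a'
Result: doemhua

doemhua


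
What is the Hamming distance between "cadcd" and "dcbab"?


Comparing "cadcd" and "dcbab" position by position:
  Position 0: 'c' vs 'd' => differ
  Position 1: 'a' vs 'c' => differ
  Position 2: 'd' vs 'b' => differ
  Position 3: 'c' vs 'a' => differ
  Position 4: 'd' vs 'b' => differ
Total differences (Hamming distance): 5

5


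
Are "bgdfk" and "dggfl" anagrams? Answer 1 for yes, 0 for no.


Strings: "bgdfk", "dggfl"
Sorted first:  bdfgk
Sorted second: dfggl
Differ at position 0: 'b' vs 'd' => not anagrams

0


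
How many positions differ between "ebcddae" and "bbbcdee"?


Comparing "ebcddae" and "bbbcdee" position by position:
  Position 0: 'e' vs 'b' => DIFFER
  Position 1: 'b' vs 'b' => same
  Position 2: 'c' vs 'b' => DIFFER
  Position 3: 'd' vs 'c' => DIFFER
  Position 4: 'd' vs 'd' => same
  Position 5: 'a' vs 'e' => DIFFER
  Position 6: 'e' vs 'e' => same
Positions that differ: 4

4


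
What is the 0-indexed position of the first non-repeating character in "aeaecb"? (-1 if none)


Input: aeaecb
Character frequencies:
  'a': 2
  'b': 1
  'c': 1
  'e': 2
Scanning left to right for freq == 1:
  Position 0 ('a'): freq=2, skip
  Position 1 ('e'): freq=2, skip
  Position 2 ('a'): freq=2, skip
  Position 3 ('e'): freq=2, skip
  Position 4 ('c'): unique! => answer = 4

4


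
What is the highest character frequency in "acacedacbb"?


Input: acacedacbb
Character counts:
  'a': 3
  'b': 2
  'c': 3
  'd': 1
  'e': 1
Maximum frequency: 3

3


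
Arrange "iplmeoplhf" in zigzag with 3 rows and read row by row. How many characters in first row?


Zigzag "iplmeoplhf" into 3 rows:
Placing characters:
  'i' => row 0
  'p' => row 1
  'l' => row 2
  'm' => row 1
  'e' => row 0
  'o' => row 1
  'p' => row 2
  'l' => row 1
  'h' => row 0
  'f' => row 1
Rows:
  Row 0: "ieh"
  Row 1: "pmolf"
  Row 2: "lp"
First row length: 3

3


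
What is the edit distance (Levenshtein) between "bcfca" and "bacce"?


Computing edit distance: "bcfca" -> "bacce"
DP table:
           b    a    c    c    e
      0    1    2    3    4    5
  b   1    0    1    2    3    4
  c   2    1    1    1    2    3
  f   3    2    2    2    2    3
  c   4    3    3    2    2    3
  a   5    4    3    3    3    3
Edit distance = dp[5][5] = 3

3


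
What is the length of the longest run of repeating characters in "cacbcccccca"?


Input: "cacbcccccca"
Scanning for longest run:
  Position 1 ('a'): new char, reset run to 1
  Position 2 ('c'): new char, reset run to 1
  Position 3 ('b'): new char, reset run to 1
  Position 4 ('c'): new char, reset run to 1
  Position 5 ('c'): continues run of 'c', length=2
  Position 6 ('c'): continues run of 'c', length=3
  Position 7 ('c'): continues run of 'c', length=4
  Position 8 ('c'): continues run of 'c', length=5
  Position 9 ('c'): continues run of 'c', length=6
  Position 10 ('a'): new char, reset run to 1
Longest run: 'c' with length 6

6


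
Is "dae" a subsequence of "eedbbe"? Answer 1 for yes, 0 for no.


Check if "dae" is a subsequence of "eedbbe"
Greedy scan:
  Position 0 ('e'): no match needed
  Position 1 ('e'): no match needed
  Position 2 ('d'): matches sub[0] = 'd'
  Position 3 ('b'): no match needed
  Position 4 ('b'): no match needed
  Position 5 ('e'): no match needed
Only matched 1/3 characters => not a subsequence

0


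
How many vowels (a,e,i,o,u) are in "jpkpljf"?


Input: jpkpljf
Checking each character:
  'j' at position 0: consonant
  'p' at position 1: consonant
  'k' at position 2: consonant
  'p' at position 3: consonant
  'l' at position 4: consonant
  'j' at position 5: consonant
  'f' at position 6: consonant
Total vowels: 0

0


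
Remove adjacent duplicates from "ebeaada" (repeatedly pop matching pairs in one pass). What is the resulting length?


Input: ebeaada
Stack-based adjacent duplicate removal:
  Read 'e': push. Stack: e
  Read 'b': push. Stack: eb
  Read 'e': push. Stack: ebe
  Read 'a': push. Stack: ebea
  Read 'a': matches stack top 'a' => pop. Stack: ebe
  Read 'd': push. Stack: ebed
  Read 'a': push. Stack: ebeda
Final stack: "ebeda" (length 5)

5


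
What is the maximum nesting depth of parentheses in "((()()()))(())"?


Input: "((()()()))(())"
Tracking depth:
  Position 0 '(': depth becomes 1
  Position 1 '(': depth becomes 2
  Position 2 '(': depth becomes 3
  Position 3 ')': depth becomes 2
  Position 4 '(': depth becomes 3
  Position 5 ')': depth becomes 2
  Position 6 '(': depth becomes 3
  Position 7 ')': depth becomes 2
  Position 8 ')': depth becomes 1
  Position 9 ')': depth becomes 0
  Position 10 '(': depth becomes 1
  Position 11 '(': depth becomes 2
  Position 12 ')': depth becomes 1
  Position 13 ')': depth becomes 0
Maximum depth reached: 3

3


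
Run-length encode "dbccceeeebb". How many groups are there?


Input: dbccceeeebb
Scanning for consecutive runs:
  Group 1: 'd' x 1 (positions 0-0)
  Group 2: 'b' x 1 (positions 1-1)
  Group 3: 'c' x 3 (positions 2-4)
  Group 4: 'e' x 4 (positions 5-8)
  Group 5: 'b' x 2 (positions 9-10)
Total groups: 5

5


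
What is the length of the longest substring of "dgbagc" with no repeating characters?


Input: "dgbagc"
Sliding window (track last position of each char):
  Position 0 ('d'): window [0,0] length 1 -- new best
  Position 1 ('g'): window [0,1] length 2 -- new best
  Position 2 ('b'): window [0,2] length 3 -- new best
  Position 3 ('a'): window [0,3] length 4 -- new best
  Position 4 ('g'): repeat (last at 1), move window start to 2
  Position 4 ('g'): window [2,4] length 3
  Position 5 ('c'): window [2,5] length 4
Longest substring with no repeats: "dgba" with length 4

4


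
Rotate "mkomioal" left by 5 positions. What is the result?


Input: "mkomioal", rotate left by 5
First 5 characters: "mkomi"
Remaining characters: "oal"
Concatenate remaining + first: "oal" + "mkomi" = "oalmkomi"

oalmkomi


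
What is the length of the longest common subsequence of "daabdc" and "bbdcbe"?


LCS of "daabdc" and "bbdcbe"
DP table:
           b    b    d    c    b    e
      0    0    0    0    0    0    0
  d   0    0    0    1    1    1    1
  a   0    0    0    1    1    1    1
  a   0    0    0    1    1    1    1
  b   0    1    1    1    1    2    2
  d   0    1    1    2    2    2    2
  c   0    1    1    2    3    3    3
LCS length = dp[6][6] = 3

3


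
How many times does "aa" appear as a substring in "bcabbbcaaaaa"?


Searching for "aa" in "bcabbbcaaaaa"
Scanning each position:
  Position 0: "bc" => no
  Position 1: "ca" => no
  Position 2: "ab" => no
  Position 3: "bb" => no
  Position 4: "bb" => no
  Position 5: "bc" => no
  Position 6: "ca" => no
  Position 7: "aa" => MATCH
  Position 8: "aa" => MATCH
  Position 9: "aa" => MATCH
  Position 10: "aa" => MATCH
Total occurrences: 4

4


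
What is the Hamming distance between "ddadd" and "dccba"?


Comparing "ddadd" and "dccba" position by position:
  Position 0: 'd' vs 'd' => same
  Position 1: 'd' vs 'c' => differ
  Position 2: 'a' vs 'c' => differ
  Position 3: 'd' vs 'b' => differ
  Position 4: 'd' vs 'a' => differ
Total differences (Hamming distance): 4

4


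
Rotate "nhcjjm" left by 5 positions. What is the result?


Input: "nhcjjm", rotate left by 5
First 5 characters: "nhcjj"
Remaining characters: "m"
Concatenate remaining + first: "m" + "nhcjj" = "mnhcjj"

mnhcjj


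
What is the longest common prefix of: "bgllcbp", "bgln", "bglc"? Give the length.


Words: bgllcbp, bgln, bglc
  Position 0: all 'b' => match
  Position 1: all 'g' => match
  Position 2: all 'l' => match
  Position 3: ('l', 'n', 'c') => mismatch, stop
LCP = "bgl" (length 3)

3


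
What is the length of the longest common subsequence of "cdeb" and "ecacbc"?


LCS of "cdeb" and "ecacbc"
DP table:
           e    c    a    c    b    c
      0    0    0    0    0    0    0
  c   0    0    1    1    1    1    1
  d   0    0    1    1    1    1    1
  e   0    1    1    1    1    1    1
  b   0    1    1    1    1    2    2
LCS length = dp[4][6] = 2

2


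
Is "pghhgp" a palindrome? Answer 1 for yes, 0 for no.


Input: pghhgp
Reversed: pghhgp
  Compare pos 0 ('p') with pos 5 ('p'): match
  Compare pos 1 ('g') with pos 4 ('g'): match
  Compare pos 2 ('h') with pos 3 ('h'): match
Result: palindrome

1


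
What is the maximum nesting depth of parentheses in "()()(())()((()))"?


Input: "()()(())()((()))"
Tracking depth:
  Position 0 '(': depth becomes 1
  Position 1 ')': depth becomes 0
  Position 2 '(': depth becomes 1
  Position 3 ')': depth becomes 0
  Position 4 '(': depth becomes 1
  Position 5 '(': depth becomes 2
  Position 6 ')': depth becomes 1
  Position 7 ')': depth becomes 0
  Position 8 '(': depth becomes 1
  Position 9 ')': depth becomes 0
  Position 10 '(': depth becomes 1
  Position 11 '(': depth becomes 2
  Position 12 '(': depth becomes 3
  Position 13 ')': depth becomes 2
  Position 14 ')': depth becomes 1
  Position 15 ')': depth becomes 0
Maximum depth reached: 3

3


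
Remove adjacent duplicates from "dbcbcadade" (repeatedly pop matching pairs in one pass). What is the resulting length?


Input: dbcbcadade
Stack-based adjacent duplicate removal:
  Read 'd': push. Stack: d
  Read 'b': push. Stack: db
  Read 'c': push. Stack: dbc
  Read 'b': push. Stack: dbcb
  Read 'c': push. Stack: dbcbc
  Read 'a': push. Stack: dbcbca
  Read 'd': push. Stack: dbcbcad
  Read 'a': push. Stack: dbcbcada
  Read 'd': push. Stack: dbcbcadad
  Read 'e': push. Stack: dbcbcadade
Final stack: "dbcbcadade" (length 10)

10


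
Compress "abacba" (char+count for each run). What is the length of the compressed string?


Input: abacba
Runs:
  'a' x 1 => "a1"
  'b' x 1 => "b1"
  'a' x 1 => "a1"
  'c' x 1 => "c1"
  'b' x 1 => "b1"
  'a' x 1 => "a1"
Compressed: "a1b1a1c1b1a1"
Compressed length: 12

12


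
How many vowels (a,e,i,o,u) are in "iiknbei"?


Input: iiknbei
Checking each character:
  'i' at position 0: vowel (running total: 1)
  'i' at position 1: vowel (running total: 2)
  'k' at position 2: consonant
  'n' at position 3: consonant
  'b' at position 4: consonant
  'e' at position 5: vowel (running total: 3)
  'i' at position 6: vowel (running total: 4)
Total vowels: 4

4


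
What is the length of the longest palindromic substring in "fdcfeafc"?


Input: "fdcfeafc"
Checking substrings for palindromes:
  No multi-char palindromic substrings found
Longest palindromic substring: "f" with length 1

1


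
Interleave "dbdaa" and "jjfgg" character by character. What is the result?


Interleaving "dbdaa" and "jjfgg":
  Position 0: 'd' from first, 'j' from second => "dj"
  Position 1: 'b' from first, 'j' from second => "bj"
  Position 2: 'd' from first, 'f' from second => "df"
  Position 3: 'a' from first, 'g' from second => "ag"
  Position 4: 'a' from first, 'g' from second => "ag"
Result: djbjdfagag

djbjdfagag


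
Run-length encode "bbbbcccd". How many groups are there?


Input: bbbbcccd
Scanning for consecutive runs:
  Group 1: 'b' x 4 (positions 0-3)
  Group 2: 'c' x 3 (positions 4-6)
  Group 3: 'd' x 1 (positions 7-7)
Total groups: 3

3


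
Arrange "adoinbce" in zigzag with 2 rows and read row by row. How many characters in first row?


Zigzag "adoinbce" into 2 rows:
Placing characters:
  'a' => row 0
  'd' => row 1
  'o' => row 0
  'i' => row 1
  'n' => row 0
  'b' => row 1
  'c' => row 0
  'e' => row 1
Rows:
  Row 0: "aonc"
  Row 1: "dibe"
First row length: 4

4


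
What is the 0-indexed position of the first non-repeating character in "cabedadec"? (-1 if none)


Input: cabedadec
Character frequencies:
  'a': 2
  'b': 1
  'c': 2
  'd': 2
  'e': 2
Scanning left to right for freq == 1:
  Position 0 ('c'): freq=2, skip
  Position 1 ('a'): freq=2, skip
  Position 2 ('b'): unique! => answer = 2

2


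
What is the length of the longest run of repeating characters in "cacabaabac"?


Input: "cacabaabac"
Scanning for longest run:
  Position 1 ('a'): new char, reset run to 1
  Position 2 ('c'): new char, reset run to 1
  Position 3 ('a'): new char, reset run to 1
  Position 4 ('b'): new char, reset run to 1
  Position 5 ('a'): new char, reset run to 1
  Position 6 ('a'): continues run of 'a', length=2
  Position 7 ('b'): new char, reset run to 1
  Position 8 ('a'): new char, reset run to 1
  Position 9 ('c'): new char, reset run to 1
Longest run: 'a' with length 2

2


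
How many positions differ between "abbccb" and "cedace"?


Comparing "abbccb" and "cedace" position by position:
  Position 0: 'a' vs 'c' => DIFFER
  Position 1: 'b' vs 'e' => DIFFER
  Position 2: 'b' vs 'd' => DIFFER
  Position 3: 'c' vs 'a' => DIFFER
  Position 4: 'c' vs 'c' => same
  Position 5: 'b' vs 'e' => DIFFER
Positions that differ: 5

5


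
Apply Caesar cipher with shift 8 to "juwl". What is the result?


Caesar cipher: shift "juwl" by 8
  'j' (pos 9) + 8 = pos 17 = 'r'
  'u' (pos 20) + 8 = pos 2 = 'c'
  'w' (pos 22) + 8 = pos 4 = 'e'
  'l' (pos 11) + 8 = pos 19 = 't'
Result: rcet

rcet


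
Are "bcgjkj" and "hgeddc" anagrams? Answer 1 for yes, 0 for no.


Strings: "bcgjkj", "hgeddc"
Sorted first:  bcgjjk
Sorted second: cddegh
Differ at position 0: 'b' vs 'c' => not anagrams

0


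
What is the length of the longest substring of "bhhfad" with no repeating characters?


Input: "bhhfad"
Sliding window (track last position of each char):
  Position 0 ('b'): window [0,0] length 1 -- new best
  Position 1 ('h'): window [0,1] length 2 -- new best
  Position 2 ('h'): repeat (last at 1), move window start to 2
  Position 2 ('h'): window [2,2] length 1
  Position 3 ('f'): window [2,3] length 2
  Position 4 ('a'): window [2,4] length 3 -- new best
  Position 5 ('d'): window [2,5] length 4 -- new best
Longest substring with no repeats: "hfad" with length 4

4


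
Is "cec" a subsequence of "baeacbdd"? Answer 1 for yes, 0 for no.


Check if "cec" is a subsequence of "baeacbdd"
Greedy scan:
  Position 0 ('b'): no match needed
  Position 1 ('a'): no match needed
  Position 2 ('e'): no match needed
  Position 3 ('a'): no match needed
  Position 4 ('c'): matches sub[0] = 'c'
  Position 5 ('b'): no match needed
  Position 6 ('d'): no match needed
  Position 7 ('d'): no match needed
Only matched 1/3 characters => not a subsequence

0


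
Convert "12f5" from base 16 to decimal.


Input: "12f5" in base 16
Positional expansion:
  Digit '1' (value 1) x 16^3 = 4096
  Digit '2' (value 2) x 16^2 = 512
  Digit 'f' (value 15) x 16^1 = 240
  Digit '5' (value 5) x 16^0 = 5
Sum = 4853

4853


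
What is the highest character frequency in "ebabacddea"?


Input: ebabacddea
Character counts:
  'a': 3
  'b': 2
  'c': 1
  'd': 2
  'e': 2
Maximum frequency: 3

3


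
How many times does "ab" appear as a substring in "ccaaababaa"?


Searching for "ab" in "ccaaababaa"
Scanning each position:
  Position 0: "cc" => no
  Position 1: "ca" => no
  Position 2: "aa" => no
  Position 3: "aa" => no
  Position 4: "ab" => MATCH
  Position 5: "ba" => no
  Position 6: "ab" => MATCH
  Position 7: "ba" => no
  Position 8: "aa" => no
Total occurrences: 2

2


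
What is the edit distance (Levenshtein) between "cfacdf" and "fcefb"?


Computing edit distance: "cfacdf" -> "fcefb"
DP table:
           f    c    e    f    b
      0    1    2    3    4    5
  c   1    1    1    2    3    4
  f   2    1    2    2    2    3
  a   3    2    2    3    3    3
  c   4    3    2    3    4    4
  d   5    4    3    3    4    5
  f   6    5    4    4    3    4
Edit distance = dp[6][5] = 4

4


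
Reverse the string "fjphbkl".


Input: fjphbkl
Reading characters right to left:
  Position 6: 'l'
  Position 5: 'k'
  Position 4: 'b'
  Position 3: 'h'
  Position 2: 'p'
  Position 1: 'j'
  Position 0: 'f'
Reversed: lkbhpjf

lkbhpjf


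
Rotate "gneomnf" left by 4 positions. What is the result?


Input: "gneomnf", rotate left by 4
First 4 characters: "gneo"
Remaining characters: "mnf"
Concatenate remaining + first: "mnf" + "gneo" = "mnfgneo"

mnfgneo


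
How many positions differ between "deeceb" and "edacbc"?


Comparing "deeceb" and "edacbc" position by position:
  Position 0: 'd' vs 'e' => DIFFER
  Position 1: 'e' vs 'd' => DIFFER
  Position 2: 'e' vs 'a' => DIFFER
  Position 3: 'c' vs 'c' => same
  Position 4: 'e' vs 'b' => DIFFER
  Position 5: 'b' vs 'c' => DIFFER
Positions that differ: 5

5


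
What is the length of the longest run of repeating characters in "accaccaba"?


Input: "accaccaba"
Scanning for longest run:
  Position 1 ('c'): new char, reset run to 1
  Position 2 ('c'): continues run of 'c', length=2
  Position 3 ('a'): new char, reset run to 1
  Position 4 ('c'): new char, reset run to 1
  Position 5 ('c'): continues run of 'c', length=2
  Position 6 ('a'): new char, reset run to 1
  Position 7 ('b'): new char, reset run to 1
  Position 8 ('a'): new char, reset run to 1
Longest run: 'c' with length 2

2


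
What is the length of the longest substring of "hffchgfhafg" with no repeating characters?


Input: "hffchgfhafg"
Sliding window (track last position of each char):
  Position 0 ('h'): window [0,0] length 1 -- new best
  Position 1 ('f'): window [0,1] length 2 -- new best
  Position 2 ('f'): repeat (last at 1), move window start to 2
  Position 2 ('f'): window [2,2] length 1
  Position 3 ('c'): window [2,3] length 2
  Position 4 ('h'): window [2,4] length 3 -- new best
  Position 5 ('g'): window [2,5] length 4 -- new best
  Position 6 ('f'): repeat (last at 2), move window start to 3
  Position 6 ('f'): window [3,6] length 4
  Position 7 ('h'): repeat (last at 4), move window start to 5
  Position 7 ('h'): window [5,7] length 3
  Position 8 ('a'): window [5,8] length 4
  Position 9 ('f'): repeat (last at 6), move window start to 7
  Position 9 ('f'): window [7,9] length 3
  Position 10 ('g'): window [7,10] length 4
Longest substring with no repeats: "fchg" with length 4

4


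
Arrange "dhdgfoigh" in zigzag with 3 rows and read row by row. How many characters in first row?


Zigzag "dhdgfoigh" into 3 rows:
Placing characters:
  'd' => row 0
  'h' => row 1
  'd' => row 2
  'g' => row 1
  'f' => row 0
  'o' => row 1
  'i' => row 2
  'g' => row 1
  'h' => row 0
Rows:
  Row 0: "dfh"
  Row 1: "hgog"
  Row 2: "di"
First row length: 3

3


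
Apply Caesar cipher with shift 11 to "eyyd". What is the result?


Caesar cipher: shift "eyyd" by 11
  'e' (pos 4) + 11 = pos 15 = 'p'
  'y' (pos 24) + 11 = pos 9 = 'j'
  'y' (pos 24) + 11 = pos 9 = 'j'
  'd' (pos 3) + 11 = pos 14 = 'o'
Result: pjjo

pjjo


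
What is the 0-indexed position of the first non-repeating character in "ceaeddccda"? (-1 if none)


Input: ceaeddccda
Character frequencies:
  'a': 2
  'c': 3
  'd': 3
  'e': 2
Scanning left to right for freq == 1:
  Position 0 ('c'): freq=3, skip
  Position 1 ('e'): freq=2, skip
  Position 2 ('a'): freq=2, skip
  Position 3 ('e'): freq=2, skip
  Position 4 ('d'): freq=3, skip
  Position 5 ('d'): freq=3, skip
  Position 6 ('c'): freq=3, skip
  Position 7 ('c'): freq=3, skip
  Position 8 ('d'): freq=3, skip
  Position 9 ('a'): freq=2, skip
  No unique character found => answer = -1

-1


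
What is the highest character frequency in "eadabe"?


Input: eadabe
Character counts:
  'a': 2
  'b': 1
  'd': 1
  'e': 2
Maximum frequency: 2

2


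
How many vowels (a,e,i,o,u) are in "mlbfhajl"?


Input: mlbfhajl
Checking each character:
  'm' at position 0: consonant
  'l' at position 1: consonant
  'b' at position 2: consonant
  'f' at position 3: consonant
  'h' at position 4: consonant
  'a' at position 5: vowel (running total: 1)
  'j' at position 6: consonant
  'l' at position 7: consonant
Total vowels: 1

1


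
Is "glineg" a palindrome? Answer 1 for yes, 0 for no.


Input: glineg
Reversed: genilg
  Compare pos 0 ('g') with pos 5 ('g'): match
  Compare pos 1 ('l') with pos 4 ('e'): MISMATCH
  Compare pos 2 ('i') with pos 3 ('n'): MISMATCH
Result: not a palindrome

0


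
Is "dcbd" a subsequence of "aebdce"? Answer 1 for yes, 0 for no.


Check if "dcbd" is a subsequence of "aebdce"
Greedy scan:
  Position 0 ('a'): no match needed
  Position 1 ('e'): no match needed
  Position 2 ('b'): no match needed
  Position 3 ('d'): matches sub[0] = 'd'
  Position 4 ('c'): matches sub[1] = 'c'
  Position 5 ('e'): no match needed
Only matched 2/4 characters => not a subsequence

0


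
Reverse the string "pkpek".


Input: pkpek
Reading characters right to left:
  Position 4: 'k'
  Position 3: 'e'
  Position 2: 'p'
  Position 1: 'k'
  Position 0: 'p'
Reversed: kepkp

kepkp


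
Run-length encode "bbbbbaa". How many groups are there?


Input: bbbbbaa
Scanning for consecutive runs:
  Group 1: 'b' x 5 (positions 0-4)
  Group 2: 'a' x 2 (positions 5-6)
Total groups: 2

2


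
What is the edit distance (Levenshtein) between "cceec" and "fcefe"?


Computing edit distance: "cceec" -> "fcefe"
DP table:
           f    c    e    f    e
      0    1    2    3    4    5
  c   1    1    1    2    3    4
  c   2    2    1    2    3    4
  e   3    3    2    1    2    3
  e   4    4    3    2    2    2
  c   5    5    4    3    3    3
Edit distance = dp[5][5] = 3

3


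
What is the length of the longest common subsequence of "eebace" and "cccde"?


LCS of "eebace" and "cccde"
DP table:
           c    c    c    d    e
      0    0    0    0    0    0
  e   0    0    0    0    0    1
  e   0    0    0    0    0    1
  b   0    0    0    0    0    1
  a   0    0    0    0    0    1
  c   0    1    1    1    1    1
  e   0    1    1    1    1    2
LCS length = dp[6][5] = 2

2


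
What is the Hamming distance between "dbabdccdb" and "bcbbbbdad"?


Comparing "dbabdccdb" and "bcbbbbdad" position by position:
  Position 0: 'd' vs 'b' => differ
  Position 1: 'b' vs 'c' => differ
  Position 2: 'a' vs 'b' => differ
  Position 3: 'b' vs 'b' => same
  Position 4: 'd' vs 'b' => differ
  Position 5: 'c' vs 'b' => differ
  Position 6: 'c' vs 'd' => differ
  Position 7: 'd' vs 'a' => differ
  Position 8: 'b' vs 'd' => differ
Total differences (Hamming distance): 8

8


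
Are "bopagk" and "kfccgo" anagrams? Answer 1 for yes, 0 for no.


Strings: "bopagk", "kfccgo"
Sorted first:  abgkop
Sorted second: ccfgko
Differ at position 0: 'a' vs 'c' => not anagrams

0


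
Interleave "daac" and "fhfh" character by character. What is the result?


Interleaving "daac" and "fhfh":
  Position 0: 'd' from first, 'f' from second => "df"
  Position 1: 'a' from first, 'h' from second => "ah"
  Position 2: 'a' from first, 'f' from second => "af"
  Position 3: 'c' from first, 'h' from second => "ch"
Result: dfahafch

dfahafch


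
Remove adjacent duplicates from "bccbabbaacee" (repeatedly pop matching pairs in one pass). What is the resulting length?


Input: bccbabbaacee
Stack-based adjacent duplicate removal:
  Read 'b': push. Stack: b
  Read 'c': push. Stack: bc
  Read 'c': matches stack top 'c' => pop. Stack: b
  Read 'b': matches stack top 'b' => pop. Stack: (empty)
  Read 'a': push. Stack: a
  Read 'b': push. Stack: ab
  Read 'b': matches stack top 'b' => pop. Stack: a
  Read 'a': matches stack top 'a' => pop. Stack: (empty)
  Read 'a': push. Stack: a
  Read 'c': push. Stack: ac
  Read 'e': push. Stack: ace
  Read 'e': matches stack top 'e' => pop. Stack: ac
Final stack: "ac" (length 2)

2


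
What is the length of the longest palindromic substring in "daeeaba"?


Input: "daeeaba"
Checking substrings for palindromes:
  [1:5] "aeea" (len 4) => palindrome
  [4:7] "aba" (len 3) => palindrome
  [2:4] "ee" (len 2) => palindrome
Longest palindromic substring: "aeea" with length 4

4


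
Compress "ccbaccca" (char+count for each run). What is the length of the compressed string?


Input: ccbaccca
Runs:
  'c' x 2 => "c2"
  'b' x 1 => "b1"
  'a' x 1 => "a1"
  'c' x 3 => "c3"
  'a' x 1 => "a1"
Compressed: "c2b1a1c3a1"
Compressed length: 10

10


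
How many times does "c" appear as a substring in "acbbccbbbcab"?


Searching for "c" in "acbbccbbbcab"
Scanning each position:
  Position 0: "a" => no
  Position 1: "c" => MATCH
  Position 2: "b" => no
  Position 3: "b" => no
  Position 4: "c" => MATCH
  Position 5: "c" => MATCH
  Position 6: "b" => no
  Position 7: "b" => no
  Position 8: "b" => no
  Position 9: "c" => MATCH
  Position 10: "a" => no
  Position 11: "b" => no
Total occurrences: 4

4


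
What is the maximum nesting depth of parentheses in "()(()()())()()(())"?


Input: "()(()()())()()(())"
Tracking depth:
  Position 0 '(': depth becomes 1
  Position 1 ')': depth becomes 0
  Position 2 '(': depth becomes 1
  Position 3 '(': depth becomes 2
  Position 4 ')': depth becomes 1
  Position 5 '(': depth becomes 2
  Position 6 ')': depth becomes 1
  Position 7 '(': depth becomes 2
  Position 8 ')': depth becomes 1
  Position 9 ')': depth becomes 0
  Position 10 '(': depth becomes 1
  Position 11 ')': depth becomes 0
  Position 12 '(': depth becomes 1
  Position 13 ')': depth becomes 0
  Position 14 '(': depth becomes 1
  Position 15 '(': depth becomes 2
  Position 16 ')': depth becomes 1
  Position 17 ')': depth becomes 0
Maximum depth reached: 2

2


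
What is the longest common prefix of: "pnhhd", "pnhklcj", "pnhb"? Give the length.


Words: pnhhd, pnhklcj, pnhb
  Position 0: all 'p' => match
  Position 1: all 'n' => match
  Position 2: all 'h' => match
  Position 3: ('h', 'k', 'b') => mismatch, stop
LCP = "pnh" (length 3)

3


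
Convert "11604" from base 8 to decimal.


Input: "11604" in base 8
Positional expansion:
  Digit '1' (value 1) x 8^4 = 4096
  Digit '1' (value 1) x 8^3 = 512
  Digit '6' (value 6) x 8^2 = 384
  Digit '0' (value 0) x 8^1 = 0
  Digit '4' (value 4) x 8^0 = 4
Sum = 4996

4996


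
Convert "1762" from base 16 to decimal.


Input: "1762" in base 16
Positional expansion:
  Digit '1' (value 1) x 16^3 = 4096
  Digit '7' (value 7) x 16^2 = 1792
  Digit '6' (value 6) x 16^1 = 96
  Digit '2' (value 2) x 16^0 = 2
Sum = 5986

5986
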